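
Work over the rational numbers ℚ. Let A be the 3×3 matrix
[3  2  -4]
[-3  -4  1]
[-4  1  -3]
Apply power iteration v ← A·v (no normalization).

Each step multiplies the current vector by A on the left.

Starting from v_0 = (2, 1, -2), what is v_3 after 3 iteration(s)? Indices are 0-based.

v_0 = (2, 1, -2).
v_1 = A·v_0 = (16, -12, -1).
v_2 = A·v_1 = (28, -1, -73).
v_3 = A·v_2 = (374, -153, 106).

v_3 = (374, -153, 106)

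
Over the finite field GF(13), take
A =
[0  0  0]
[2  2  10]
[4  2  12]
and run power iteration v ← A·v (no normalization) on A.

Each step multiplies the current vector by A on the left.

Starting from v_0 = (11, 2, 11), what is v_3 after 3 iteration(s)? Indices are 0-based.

v_3 = (0, 7, 9)

v_0 = (11, 2, 11).
v_1 = A·v_0 = (0, 6, 11).
v_2 = A·v_1 = (0, 5, 1).
v_3 = A·v_2 = (0, 7, 9).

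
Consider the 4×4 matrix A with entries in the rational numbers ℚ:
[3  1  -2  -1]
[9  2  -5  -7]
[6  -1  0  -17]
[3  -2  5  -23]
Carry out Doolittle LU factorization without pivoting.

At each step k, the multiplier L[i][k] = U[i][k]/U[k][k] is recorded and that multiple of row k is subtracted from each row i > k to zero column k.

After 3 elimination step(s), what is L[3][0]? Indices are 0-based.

[col 0] pivot 3
  R1 -= 3*R0 → (0, -1, 1, -4)  (L[1][0] := 3)
  R2 -= 2*R0 → (0, -3, 4, -15)  (L[2][0] := 2)
  R3 -= 1*R0 → (0, -3, 7, -22)  (L[3][0] := 1)
[col 1] pivot -1
  R2 -= 3*R1 → (0, 0, 1, -3)  (L[2][1] := 3)
  R3 -= 3*R1 → (0, 0, 4, -10)  (L[3][1] := 3)
[col 2] pivot 1
  R3 -= 4*R2 → (0, 0, 0, 2)  (L[3][2] := 4)

L[3][0] = 1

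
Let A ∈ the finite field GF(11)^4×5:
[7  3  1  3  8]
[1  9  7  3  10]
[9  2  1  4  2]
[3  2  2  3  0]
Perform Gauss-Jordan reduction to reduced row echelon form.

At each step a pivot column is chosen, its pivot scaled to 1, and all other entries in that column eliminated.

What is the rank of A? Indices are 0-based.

step 1: normalize row 0 (÷7) = (1, 2, 8, 2, 9)
  row 1: subtract 1×row0 = (0, 7, 10, 1, 1)
  row 2: subtract 9×row0 = (0, 6, 6, 8, 9)
  row 3: subtract 3×row0 = (0, 7, 0, 8, 6)
step 2: normalize row 1 (÷7) = (0, 1, 3, 8, 8)
  row 0: subtract 2×row1 = (1, 0, 2, 8, 4)
  row 2: subtract 6×row1 = (0, 0, 10, 4, 5)
  row 3: subtract 7×row1 = (0, 0, 1, 7, 5)
step 3: normalize row 2 (÷10) = (0, 0, 1, 7, 6)
  row 0: subtract 2×row2 = (1, 0, 0, 5, 3)
  row 1: subtract 3×row2 = (0, 1, 0, 9, 1)
  row 3: subtract 1×row2 = (0, 0, 0, 0, 10)
skip col 3 (zero from row 3)
step 4: normalize row 3 (÷10) = (0, 0, 0, 0, 1)
  row 0: subtract 3×row3 = (1, 0, 0, 5, 0)
  row 1: subtract 1×row3 = (0, 1, 0, 9, 0)
  row 2: subtract 6×row3 = (0, 0, 1, 7, 0)

rank = 4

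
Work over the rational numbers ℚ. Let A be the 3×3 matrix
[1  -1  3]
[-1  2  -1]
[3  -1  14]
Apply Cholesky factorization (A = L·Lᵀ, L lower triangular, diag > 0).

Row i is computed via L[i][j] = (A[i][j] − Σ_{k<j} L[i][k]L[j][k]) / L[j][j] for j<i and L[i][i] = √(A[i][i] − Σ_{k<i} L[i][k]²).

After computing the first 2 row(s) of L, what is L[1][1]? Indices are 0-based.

L[1][1] = 1

Step 1: L[0][0] = √(1) = 1.
  L[1][0] = (-1) / L[0][0] = -1.
Step 2: L[1][1] = √(1) = 1.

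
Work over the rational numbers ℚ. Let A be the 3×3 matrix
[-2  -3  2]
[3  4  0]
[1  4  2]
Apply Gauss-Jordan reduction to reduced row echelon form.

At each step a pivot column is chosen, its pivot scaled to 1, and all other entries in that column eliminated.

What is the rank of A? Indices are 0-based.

rank = 3

step 1: normalize row 0 (÷-2) = (1, 3/2, -1)
  row 1: subtract 3×row0 = (0, -1/2, 3)
  row 2: subtract 1×row0 = (0, 5/2, 3)
step 2: normalize row 1 (÷-1/2) = (0, 1, -6)
  row 0: subtract 3/2×row1 = (1, 0, 8)
  row 2: subtract 5/2×row1 = (0, 0, 18)
step 3: normalize row 2 (÷18) = (0, 0, 1)
  row 0: subtract 8×row2 = (1, 0, 0)
  row 1: subtract -6×row2 = (0, 1, 0)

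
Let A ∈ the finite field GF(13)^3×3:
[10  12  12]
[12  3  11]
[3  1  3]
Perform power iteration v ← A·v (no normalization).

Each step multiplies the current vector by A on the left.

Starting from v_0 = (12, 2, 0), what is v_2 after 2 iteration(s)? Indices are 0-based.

v_0 = (12, 2, 0).
v_1 = A·v_0 = (1, 7, 12).
v_2 = A·v_1 = (4, 9, 7).

v_2 = (4, 9, 7)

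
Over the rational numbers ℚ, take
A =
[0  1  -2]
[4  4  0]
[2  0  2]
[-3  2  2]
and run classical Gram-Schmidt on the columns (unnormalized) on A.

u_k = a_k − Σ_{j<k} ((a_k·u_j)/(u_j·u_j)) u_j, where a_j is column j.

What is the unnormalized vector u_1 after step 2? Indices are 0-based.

Step 1: u_0 = a_0 = (0, 4, 2, -3).
Step 2: u_1 = a_1 − (10/29)·u_0 = (1, 76/29, -20/29, 88/29).

u_1 = (1, 76/29, -20/29, 88/29)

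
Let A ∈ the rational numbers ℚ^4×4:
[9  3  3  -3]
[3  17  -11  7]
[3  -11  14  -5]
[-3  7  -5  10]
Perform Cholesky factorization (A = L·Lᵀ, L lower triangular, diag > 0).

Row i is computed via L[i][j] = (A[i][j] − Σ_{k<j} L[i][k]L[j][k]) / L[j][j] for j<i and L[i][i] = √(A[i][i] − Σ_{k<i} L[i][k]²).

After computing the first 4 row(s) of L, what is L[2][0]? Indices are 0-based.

L[2][0] = 1

Step 1: L[0][0] = √(9) = 3.
  L[1][0] = (3) / L[0][0] = 1.
Step 2: L[1][1] = √(16) = 4.
  L[2][0] = (3) / L[0][0] = 1.
  L[2][1] = (-12) / L[1][1] = -3.
Step 3: L[2][2] = √(4) = 2.
  L[3][0] = (-3) / L[0][0] = -1.
  L[3][1] = (8) / L[1][1] = 2.
  L[3][2] = (2) / L[2][2] = 1.
Step 4: L[3][3] = √(4) = 2.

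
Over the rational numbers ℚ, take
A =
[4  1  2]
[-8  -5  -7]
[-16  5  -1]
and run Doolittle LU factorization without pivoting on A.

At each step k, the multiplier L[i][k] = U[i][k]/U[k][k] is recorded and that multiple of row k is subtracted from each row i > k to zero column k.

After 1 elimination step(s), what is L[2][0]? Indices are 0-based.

L[2][0] = -4

k=0: U[0][0]=4
  eliminate (1,0): mult=-2, new row 1: (0, -3, -3); set L[1][0]=-2
  eliminate (2,0): mult=-4, new row 2: (0, 9, 7); set L[2][0]=-4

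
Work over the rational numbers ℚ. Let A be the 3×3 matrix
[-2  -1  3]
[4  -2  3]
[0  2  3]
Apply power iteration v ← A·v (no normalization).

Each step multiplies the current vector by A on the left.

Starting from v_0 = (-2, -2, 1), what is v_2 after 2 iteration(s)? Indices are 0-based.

v_0 = (-2, -2, 1).
v_1 = A·v_0 = (9, -1, -1).
v_2 = A·v_1 = (-20, 35, -5).

v_2 = (-20, 35, -5)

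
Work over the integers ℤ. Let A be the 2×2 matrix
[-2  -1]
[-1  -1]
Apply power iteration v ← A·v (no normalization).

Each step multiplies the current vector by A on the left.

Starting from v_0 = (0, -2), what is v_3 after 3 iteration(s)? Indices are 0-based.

v_3 = (16, 10)

v_0 = (0, -2).
v_1 = A·v_0 = (2, 2).
v_2 = A·v_1 = (-6, -4).
v_3 = A·v_2 = (16, 10).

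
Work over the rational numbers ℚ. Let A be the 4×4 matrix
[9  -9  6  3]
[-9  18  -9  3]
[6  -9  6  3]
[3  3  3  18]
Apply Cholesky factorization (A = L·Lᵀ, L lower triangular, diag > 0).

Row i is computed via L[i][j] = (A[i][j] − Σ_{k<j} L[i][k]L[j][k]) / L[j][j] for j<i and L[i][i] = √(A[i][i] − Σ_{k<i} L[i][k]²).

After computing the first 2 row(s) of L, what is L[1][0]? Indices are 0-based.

Step 1: L[0][0] = √(9) = 3.
  L[1][0] = (-9) / L[0][0] = -3.
Step 2: L[1][1] = √(9) = 3.

L[1][0] = -3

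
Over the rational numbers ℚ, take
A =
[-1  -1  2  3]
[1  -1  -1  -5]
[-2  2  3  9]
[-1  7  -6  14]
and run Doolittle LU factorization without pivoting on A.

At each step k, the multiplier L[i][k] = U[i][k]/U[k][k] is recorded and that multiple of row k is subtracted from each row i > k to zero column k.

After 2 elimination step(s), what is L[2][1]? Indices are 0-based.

[col 0] pivot -1
  R1 -= -1*R0 → (0, -2, 1, -2)  (L[1][0] := -1)
  R2 -= 2*R0 → (0, 4, -1, 3)  (L[2][0] := 2)
  R3 -= 1*R0 → (0, 8, -8, 11)  (L[3][0] := 1)
[col 1] pivot -2
  R2 -= -2*R1 → (0, 0, 1, -1)  (L[2][1] := -2)
  R3 -= -4*R1 → (0, 0, -4, 3)  (L[3][1] := -4)

L[2][1] = -2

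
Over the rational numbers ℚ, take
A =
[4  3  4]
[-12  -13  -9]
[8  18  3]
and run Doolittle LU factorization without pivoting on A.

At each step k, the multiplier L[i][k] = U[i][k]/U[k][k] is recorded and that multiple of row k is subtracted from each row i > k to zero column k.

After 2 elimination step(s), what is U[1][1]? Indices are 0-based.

k=0: U[0][0]=4
  eliminate (1,0): mult=-3, new row 1: (0, -4, 3); set L[1][0]=-3
  eliminate (2,0): mult=2, new row 2: (0, 12, -5); set L[2][0]=2
k=1: U[1][1]=-4
  eliminate (2,1): mult=-3, new row 2: (0, 0, 4); set L[2][1]=-3

U[1][1] = -4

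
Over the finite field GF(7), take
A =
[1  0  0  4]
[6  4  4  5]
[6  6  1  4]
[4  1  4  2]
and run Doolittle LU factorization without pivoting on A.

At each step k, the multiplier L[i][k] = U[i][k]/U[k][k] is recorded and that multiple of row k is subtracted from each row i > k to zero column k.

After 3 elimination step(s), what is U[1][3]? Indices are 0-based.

Step 1: pivot at (0,0) is 1.
  row1 ← row1 − (6)·row0  ⇒  L[1][0]=6, U row1=(0, 4, 4, 2)
  row2 ← row2 − (6)·row0  ⇒  L[2][0]=6, U row2=(0, 6, 1, 1)
  row3 ← row3 − (4)·row0  ⇒  L[3][0]=4, U row3=(0, 1, 4, 0)
Step 2: pivot at (1,1) is 4.
  row2 ← row2 − (5)·row1  ⇒  L[2][1]=5, U row2=(0, 0, 2, 5)
  row3 ← row3 − (2)·row1  ⇒  L[3][1]=2, U row3=(0, 0, 3, 3)
Step 3: pivot at (2,2) is 2.
  row3 ← row3 − (5)·row2  ⇒  L[3][2]=5, U row3=(0, 0, 0, 6)

U[1][3] = 2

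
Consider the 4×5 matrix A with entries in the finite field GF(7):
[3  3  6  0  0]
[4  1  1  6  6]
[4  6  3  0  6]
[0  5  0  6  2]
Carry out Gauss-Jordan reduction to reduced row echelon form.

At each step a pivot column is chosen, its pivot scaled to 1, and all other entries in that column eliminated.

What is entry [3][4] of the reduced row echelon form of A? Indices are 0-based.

pivot(0,0)=3: scale R0 → (1, 1, 2, 0, 0)
  clear (1,0): R1 −= (4)R0 → (0, 4, 0, 6, 6)
  clear (2,0): R2 −= (4)R0 → (0, 2, 2, 0, 6)
pivot(1,1)=4: scale R1 → (0, 1, 0, 5, 5)
  clear (0,1): R0 −= (1)R1 → (1, 0, 2, 2, 2)
  clear (2,1): R2 −= (2)R1 → (0, 0, 2, 4, 3)
  clear (3,1): R3 −= (5)R1 → (0, 0, 0, 2, 5)
pivot(2,2)=2: scale R2 → (0, 0, 1, 2, 5)
  clear (0,2): R0 −= (2)R2 → (1, 0, 0, 5, 6)
pivot(3,3)=2: scale R3 → (0, 0, 0, 1, 6)
  clear (0,3): R0 −= (5)R3 → (1, 0, 0, 0, 4)
  clear (1,3): R1 −= (5)R3 → (0, 1, 0, 0, 3)
  clear (2,3): R2 −= (2)R3 → (0, 0, 1, 0, 0)

M[3][4] = 6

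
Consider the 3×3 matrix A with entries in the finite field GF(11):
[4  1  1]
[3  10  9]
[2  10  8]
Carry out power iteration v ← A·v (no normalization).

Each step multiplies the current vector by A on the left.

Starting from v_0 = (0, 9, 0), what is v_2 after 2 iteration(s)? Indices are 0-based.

v_0 = (0, 9, 0).
v_1 = A·v_0 = (9, 2, 2).
v_2 = A·v_1 = (7, 10, 10).

v_2 = (7, 10, 10)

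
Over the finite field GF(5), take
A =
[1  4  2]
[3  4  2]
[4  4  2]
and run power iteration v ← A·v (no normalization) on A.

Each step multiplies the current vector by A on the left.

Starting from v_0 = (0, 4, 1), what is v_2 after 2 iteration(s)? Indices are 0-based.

v_2 = (1, 2, 0)

v_0 = (0, 4, 1).
v_1 = A·v_0 = (3, 3, 3).
v_2 = A·v_1 = (1, 2, 0).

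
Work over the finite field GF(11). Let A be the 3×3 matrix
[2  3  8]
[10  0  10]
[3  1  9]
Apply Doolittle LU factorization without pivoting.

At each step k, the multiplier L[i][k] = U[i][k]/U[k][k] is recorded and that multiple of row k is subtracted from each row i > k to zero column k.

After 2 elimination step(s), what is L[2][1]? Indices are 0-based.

L[2][1] = 5

[col 0] pivot 2
  R1 -= 5*R0 → (0, 7, 3)  (L[1][0] := 5)
  R2 -= 7*R0 → (0, 2, 8)  (L[2][0] := 7)
[col 1] pivot 7
  R2 -= 5*R1 → (0, 0, 4)  (L[2][1] := 5)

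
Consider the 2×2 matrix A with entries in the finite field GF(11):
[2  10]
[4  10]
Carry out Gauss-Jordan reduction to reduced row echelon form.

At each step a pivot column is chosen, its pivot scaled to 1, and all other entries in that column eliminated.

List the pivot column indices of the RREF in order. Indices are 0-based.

[1] R0 /= 2  ⇒  (1, 5)
     R1 -= 4·R0  ⇒  (0, 1)
[2] R1 /= 1  ⇒  (0, 1)
     R0 -= 5·R1  ⇒  (1, 0)

pivot columns: 0, 1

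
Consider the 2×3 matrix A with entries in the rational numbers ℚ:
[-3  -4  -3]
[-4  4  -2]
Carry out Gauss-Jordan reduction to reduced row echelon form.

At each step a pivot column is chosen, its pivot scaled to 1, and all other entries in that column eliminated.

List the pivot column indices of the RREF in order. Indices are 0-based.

[1] R0 /= -3  ⇒  (1, 4/3, 1)
     R1 -= -4·R0  ⇒  (0, 28/3, 2)
[2] R1 /= 28/3  ⇒  (0, 1, 3/14)
     R0 -= 4/3·R1  ⇒  (1, 0, 5/7)

pivot columns: 0, 1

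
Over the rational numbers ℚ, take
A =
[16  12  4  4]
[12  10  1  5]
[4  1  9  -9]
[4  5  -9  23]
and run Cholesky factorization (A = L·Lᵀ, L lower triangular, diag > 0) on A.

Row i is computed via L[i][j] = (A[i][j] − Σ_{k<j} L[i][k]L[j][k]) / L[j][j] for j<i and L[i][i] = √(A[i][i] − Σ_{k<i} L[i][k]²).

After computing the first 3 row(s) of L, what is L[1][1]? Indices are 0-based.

L[1][1] = 1

Step 1: L[0][0] = √(16) = 4.
  L[1][0] = (12) / L[0][0] = 3.
Step 2: L[1][1] = √(1) = 1.
  L[2][0] = (4) / L[0][0] = 1.
  L[2][1] = (-2) / L[1][1] = -2.
Step 3: L[2][2] = √(4) = 2.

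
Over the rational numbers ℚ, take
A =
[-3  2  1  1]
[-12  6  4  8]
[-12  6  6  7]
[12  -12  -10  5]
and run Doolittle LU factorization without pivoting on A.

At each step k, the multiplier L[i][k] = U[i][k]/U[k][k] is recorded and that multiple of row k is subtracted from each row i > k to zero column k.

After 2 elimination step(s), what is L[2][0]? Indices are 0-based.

L[2][0] = 4

k=0: U[0][0]=-3
  eliminate (1,0): mult=4, new row 1: (0, -2, 0, 4); set L[1][0]=4
  eliminate (2,0): mult=4, new row 2: (0, -2, 2, 3); set L[2][0]=4
  eliminate (3,0): mult=-4, new row 3: (0, -4, -6, 9); set L[3][0]=-4
k=1: U[1][1]=-2
  eliminate (2,1): mult=1, new row 2: (0, 0, 2, -1); set L[2][1]=1
  eliminate (3,1): mult=2, new row 3: (0, 0, -6, 1); set L[3][1]=2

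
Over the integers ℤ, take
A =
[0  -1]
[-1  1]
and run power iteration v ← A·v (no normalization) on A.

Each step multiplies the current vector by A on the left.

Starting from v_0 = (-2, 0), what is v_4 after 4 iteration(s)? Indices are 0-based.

v_4 = (-4, 6)

v_0 = (-2, 0).
v_1 = A·v_0 = (0, 2).
v_2 = A·v_1 = (-2, 2).
v_3 = A·v_2 = (-2, 4).
v_4 = A·v_3 = (-4, 6).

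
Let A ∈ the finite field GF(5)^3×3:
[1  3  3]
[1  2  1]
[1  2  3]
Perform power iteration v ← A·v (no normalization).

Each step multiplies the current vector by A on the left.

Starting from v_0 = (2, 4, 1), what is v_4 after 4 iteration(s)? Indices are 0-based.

v_0 = (2, 4, 1).
v_1 = A·v_0 = (2, 1, 3).
v_2 = A·v_1 = (4, 2, 3).
v_3 = A·v_2 = (4, 1, 2).
v_4 = A·v_3 = (3, 3, 2).

v_4 = (3, 3, 2)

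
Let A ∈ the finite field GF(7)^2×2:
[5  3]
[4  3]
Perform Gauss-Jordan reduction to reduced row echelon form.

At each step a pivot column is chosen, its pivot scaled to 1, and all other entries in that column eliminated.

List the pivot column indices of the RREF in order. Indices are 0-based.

pivot columns: 0, 1

step 1: normalize row 0 (÷5) = (1, 2)
  row 1: subtract 4×row0 = (0, 2)
step 2: normalize row 1 (÷2) = (0, 1)
  row 0: subtract 2×row1 = (1, 0)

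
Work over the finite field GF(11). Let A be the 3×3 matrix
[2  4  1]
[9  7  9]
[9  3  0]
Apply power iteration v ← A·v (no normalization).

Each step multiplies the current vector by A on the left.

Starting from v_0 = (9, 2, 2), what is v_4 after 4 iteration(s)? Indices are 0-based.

v_0 = (9, 2, 2).
v_1 = A·v_0 = (6, 3, 10).
v_2 = A·v_1 = (1, 0, 8).
v_3 = A·v_2 = (10, 4, 9).
v_4 = A·v_3 = (1, 1, 3).

v_4 = (1, 1, 3)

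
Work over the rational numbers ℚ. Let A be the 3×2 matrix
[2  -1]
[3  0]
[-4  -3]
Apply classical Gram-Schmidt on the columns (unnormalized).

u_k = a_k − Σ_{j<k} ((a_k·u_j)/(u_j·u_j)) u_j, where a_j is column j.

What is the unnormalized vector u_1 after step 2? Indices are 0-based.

u_1 = (-49/29, -30/29, -47/29)

Step 1: u_0 = a_0 = (2, 3, -4).
Step 2: u_1 = a_1 − (10/29)·u_0 = (-49/29, -30/29, -47/29).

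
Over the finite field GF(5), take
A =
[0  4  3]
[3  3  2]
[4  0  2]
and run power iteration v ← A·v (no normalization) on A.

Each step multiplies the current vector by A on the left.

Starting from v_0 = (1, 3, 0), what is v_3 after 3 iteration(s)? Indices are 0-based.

v_3 = (3, 2, 2)

v_0 = (1, 3, 0).
v_1 = A·v_0 = (2, 2, 4).
v_2 = A·v_1 = (0, 0, 1).
v_3 = A·v_2 = (3, 2, 2).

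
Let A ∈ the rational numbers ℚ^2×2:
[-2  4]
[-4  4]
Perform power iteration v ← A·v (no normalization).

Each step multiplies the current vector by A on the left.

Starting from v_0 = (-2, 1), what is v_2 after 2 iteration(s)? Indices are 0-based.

v_2 = (32, 16)

v_0 = (-2, 1).
v_1 = A·v_0 = (8, 12).
v_2 = A·v_1 = (32, 16).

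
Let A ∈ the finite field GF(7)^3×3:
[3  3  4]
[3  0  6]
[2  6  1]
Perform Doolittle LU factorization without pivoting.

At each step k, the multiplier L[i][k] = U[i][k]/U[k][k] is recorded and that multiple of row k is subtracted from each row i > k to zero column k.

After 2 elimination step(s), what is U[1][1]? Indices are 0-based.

[col 0] pivot 3
  R1 -= 1*R0 → (0, 4, 2)  (L[1][0] := 1)
  R2 -= 3*R0 → (0, 4, 3)  (L[2][0] := 3)
[col 1] pivot 4
  R2 -= 1*R1 → (0, 0, 1)  (L[2][1] := 1)

U[1][1] = 4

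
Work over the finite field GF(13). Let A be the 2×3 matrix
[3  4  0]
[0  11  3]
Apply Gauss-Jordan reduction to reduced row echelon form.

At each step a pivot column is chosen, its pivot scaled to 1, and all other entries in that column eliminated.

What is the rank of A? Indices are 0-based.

rank = 2

[1] R0 /= 3  ⇒  (1, 10, 0)
[2] R1 /= 11  ⇒  (0, 1, 5)
     R0 -= 10·R1  ⇒  (1, 0, 2)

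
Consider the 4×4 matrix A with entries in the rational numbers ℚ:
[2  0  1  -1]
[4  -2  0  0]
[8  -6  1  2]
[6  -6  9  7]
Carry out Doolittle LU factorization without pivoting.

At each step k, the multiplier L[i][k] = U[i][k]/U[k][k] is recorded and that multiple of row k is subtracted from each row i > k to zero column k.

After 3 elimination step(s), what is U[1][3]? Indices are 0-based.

k=0: U[0][0]=2
  eliminate (1,0): mult=2, new row 1: (0, -2, -2, 2); set L[1][0]=2
  eliminate (2,0): mult=4, new row 2: (0, -6, -3, 6); set L[2][0]=4
  eliminate (3,0): mult=3, new row 3: (0, -6, 6, 10); set L[3][0]=3
k=1: U[1][1]=-2
  eliminate (2,1): mult=3, new row 2: (0, 0, 3, 0); set L[2][1]=3
  eliminate (3,1): mult=3, new row 3: (0, 0, 12, 4); set L[3][1]=3
k=2: U[2][2]=3
  eliminate (3,2): mult=4, new row 3: (0, 0, 0, 4); set L[3][2]=4

U[1][3] = 2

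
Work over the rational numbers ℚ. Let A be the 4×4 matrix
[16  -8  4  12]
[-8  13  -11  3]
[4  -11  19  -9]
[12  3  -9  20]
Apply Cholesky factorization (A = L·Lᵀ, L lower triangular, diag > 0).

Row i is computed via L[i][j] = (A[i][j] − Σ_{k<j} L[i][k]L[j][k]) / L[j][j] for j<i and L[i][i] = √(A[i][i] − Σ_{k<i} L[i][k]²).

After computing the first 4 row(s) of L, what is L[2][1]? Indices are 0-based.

L[2][1] = -3

Step 1: L[0][0] = √(16) = 4.
  L[1][0] = (-8) / L[0][0] = -2.
Step 2: L[1][1] = √(9) = 3.
  L[2][0] = (4) / L[0][0] = 1.
  L[2][1] = (-9) / L[1][1] = -3.
Step 3: L[2][2] = √(9) = 3.
  L[3][0] = (12) / L[0][0] = 3.
  L[3][1] = (9) / L[1][1] = 3.
  L[3][2] = (-3) / L[2][2] = -1.
Step 4: L[3][3] = √(1) = 1.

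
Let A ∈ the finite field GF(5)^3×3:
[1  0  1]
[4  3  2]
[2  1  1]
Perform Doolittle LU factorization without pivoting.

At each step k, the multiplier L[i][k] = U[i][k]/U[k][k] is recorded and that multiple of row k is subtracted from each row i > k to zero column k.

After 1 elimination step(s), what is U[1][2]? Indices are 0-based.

[col 0] pivot 1
  R1 -= 4*R0 → (0, 3, 3)  (L[1][0] := 4)
  R2 -= 2*R0 → (0, 1, 4)  (L[2][0] := 2)

U[1][2] = 3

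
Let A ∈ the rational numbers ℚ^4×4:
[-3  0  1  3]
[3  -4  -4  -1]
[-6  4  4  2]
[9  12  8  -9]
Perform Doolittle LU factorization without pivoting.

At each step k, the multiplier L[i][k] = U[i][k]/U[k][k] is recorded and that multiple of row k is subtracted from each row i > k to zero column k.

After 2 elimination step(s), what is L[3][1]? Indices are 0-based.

L[3][1] = -3

k=0: U[0][0]=-3
  eliminate (1,0): mult=-1, new row 1: (0, -4, -3, 2); set L[1][0]=-1
  eliminate (2,0): mult=2, new row 2: (0, 4, 2, -4); set L[2][0]=2
  eliminate (3,0): mult=-3, new row 3: (0, 12, 11, 0); set L[3][0]=-3
k=1: U[1][1]=-4
  eliminate (2,1): mult=-1, new row 2: (0, 0, -1, -2); set L[2][1]=-1
  eliminate (3,1): mult=-3, new row 3: (0, 0, 2, 6); set L[3][1]=-3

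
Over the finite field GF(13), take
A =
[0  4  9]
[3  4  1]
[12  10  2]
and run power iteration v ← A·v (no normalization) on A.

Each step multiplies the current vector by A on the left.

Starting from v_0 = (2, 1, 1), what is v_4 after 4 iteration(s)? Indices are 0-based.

v_0 = (2, 1, 1).
v_1 = A·v_0 = (0, 11, 10).
v_2 = A·v_1 = (4, 2, 0).
v_3 = A·v_2 = (8, 7, 3).
v_4 = A·v_3 = (3, 3, 3).

v_4 = (3, 3, 3)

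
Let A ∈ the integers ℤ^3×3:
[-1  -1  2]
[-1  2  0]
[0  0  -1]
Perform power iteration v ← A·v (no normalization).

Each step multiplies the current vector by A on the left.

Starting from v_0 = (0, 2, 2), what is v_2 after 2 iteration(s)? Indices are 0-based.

v_0 = (0, 2, 2).
v_1 = A·v_0 = (2, 4, -2).
v_2 = A·v_1 = (-10, 6, 2).

v_2 = (-10, 6, 2)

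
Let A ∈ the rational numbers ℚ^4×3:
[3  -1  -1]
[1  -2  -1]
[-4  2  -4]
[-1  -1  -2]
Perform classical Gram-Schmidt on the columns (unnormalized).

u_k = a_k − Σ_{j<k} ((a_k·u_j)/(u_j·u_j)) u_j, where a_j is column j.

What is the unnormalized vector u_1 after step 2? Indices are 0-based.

u_1 = (1/3, -14/9, 2/9, -13/9)

Step 1: u_0 = a_0 = (3, 1, -4, -1).
Step 2: u_1 = a_1 − (-4/9)·u_0 = (1/3, -14/9, 2/9, -13/9).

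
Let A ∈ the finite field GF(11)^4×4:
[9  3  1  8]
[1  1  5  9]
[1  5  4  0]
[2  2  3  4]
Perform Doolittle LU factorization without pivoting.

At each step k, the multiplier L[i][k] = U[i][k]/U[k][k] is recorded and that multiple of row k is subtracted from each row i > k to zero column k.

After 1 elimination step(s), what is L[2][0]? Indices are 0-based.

L[2][0] = 5

[col 0] pivot 9
  R1 -= 5*R0 → (0, 8, 0, 2)  (L[1][0] := 5)
  R2 -= 5*R0 → (0, 1, 10, 4)  (L[2][0] := 5)
  R3 -= 10*R0 → (0, 5, 4, 1)  (L[3][0] := 10)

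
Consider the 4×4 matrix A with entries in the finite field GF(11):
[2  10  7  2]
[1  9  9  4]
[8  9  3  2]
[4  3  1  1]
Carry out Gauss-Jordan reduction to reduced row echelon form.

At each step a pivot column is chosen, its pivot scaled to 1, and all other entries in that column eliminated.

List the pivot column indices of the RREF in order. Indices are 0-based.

pivot columns: 0, 1, 2, 3

pivot(0,0)=2: scale R0 → (1, 5, 9, 1)
  clear (1,0): R1 −= (1)R0 → (0, 4, 0, 3)
  clear (2,0): R2 −= (8)R0 → (0, 2, 8, 5)
  clear (3,0): R3 −= (4)R0 → (0, 5, 9, 8)
pivot(1,1)=4: scale R1 → (0, 1, 0, 9)
  clear (0,1): R0 −= (5)R1 → (1, 0, 9, 0)
  clear (2,1): R2 −= (2)R1 → (0, 0, 8, 9)
  clear (3,1): R3 −= (5)R1 → (0, 0, 9, 7)
pivot(2,2)=8: scale R2 → (0, 0, 1, 8)
  clear (0,2): R0 −= (9)R2 → (1, 0, 0, 5)
  clear (3,2): R3 −= (9)R2 → (0, 0, 0, 1)
pivot(3,3)=1: scale R3 → (0, 0, 0, 1)
  clear (0,3): R0 −= (5)R3 → (1, 0, 0, 0)
  clear (1,3): R1 −= (9)R3 → (0, 1, 0, 0)
  clear (2,3): R2 −= (8)R3 → (0, 0, 1, 0)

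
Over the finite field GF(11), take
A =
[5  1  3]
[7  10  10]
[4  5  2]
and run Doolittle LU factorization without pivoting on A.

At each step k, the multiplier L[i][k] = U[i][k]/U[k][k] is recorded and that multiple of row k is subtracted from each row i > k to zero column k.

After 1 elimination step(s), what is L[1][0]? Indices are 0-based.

L[1][0] = 8

[col 0] pivot 5
  R1 -= 8*R0 → (0, 2, 8)  (L[1][0] := 8)
  R2 -= 3*R0 → (0, 2, 4)  (L[2][0] := 3)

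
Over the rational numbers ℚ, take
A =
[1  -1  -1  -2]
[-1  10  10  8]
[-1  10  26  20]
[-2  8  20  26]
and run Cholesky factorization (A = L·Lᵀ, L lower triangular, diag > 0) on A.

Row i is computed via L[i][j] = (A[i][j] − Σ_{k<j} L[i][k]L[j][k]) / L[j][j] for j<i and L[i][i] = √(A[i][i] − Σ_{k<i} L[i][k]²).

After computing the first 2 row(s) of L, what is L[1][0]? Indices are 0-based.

L[1][0] = -1

Step 1: L[0][0] = √(1) = 1.
  L[1][0] = (-1) / L[0][0] = -1.
Step 2: L[1][1] = √(9) = 3.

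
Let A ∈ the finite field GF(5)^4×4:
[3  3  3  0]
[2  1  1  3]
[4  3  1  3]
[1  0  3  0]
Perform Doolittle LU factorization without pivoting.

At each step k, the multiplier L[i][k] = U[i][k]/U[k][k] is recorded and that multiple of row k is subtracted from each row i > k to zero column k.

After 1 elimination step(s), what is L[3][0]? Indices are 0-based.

L[3][0] = 2

[col 0] pivot 3
  R1 -= 4*R0 → (0, 4, 4, 3)  (L[1][0] := 4)
  R2 -= 3*R0 → (0, 4, 2, 3)  (L[2][0] := 3)
  R3 -= 2*R0 → (0, 4, 2, 0)  (L[3][0] := 2)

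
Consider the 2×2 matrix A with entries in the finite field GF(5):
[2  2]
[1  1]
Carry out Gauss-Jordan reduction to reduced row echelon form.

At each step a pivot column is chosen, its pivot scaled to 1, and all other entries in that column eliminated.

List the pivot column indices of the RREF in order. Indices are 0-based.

pivot columns: 0

[1] R0 /= 2  ⇒  (1, 1)
     R1 -= 1·R0  ⇒  (0, 0)
column 1 empty below row 1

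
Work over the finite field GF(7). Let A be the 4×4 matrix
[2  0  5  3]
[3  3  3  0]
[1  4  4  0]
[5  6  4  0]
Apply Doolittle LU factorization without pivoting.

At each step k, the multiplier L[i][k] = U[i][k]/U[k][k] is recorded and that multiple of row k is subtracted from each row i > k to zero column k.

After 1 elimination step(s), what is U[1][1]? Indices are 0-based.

U[1][1] = 3

Step 1: pivot at (0,0) is 2.
  row1 ← row1 − (5)·row0  ⇒  L[1][0]=5, U row1=(0, 3, 6, 6)
  row2 ← row2 − (4)·row0  ⇒  L[2][0]=4, U row2=(0, 4, 5, 2)
  row3 ← row3 − (6)·row0  ⇒  L[3][0]=6, U row3=(0, 6, 2, 3)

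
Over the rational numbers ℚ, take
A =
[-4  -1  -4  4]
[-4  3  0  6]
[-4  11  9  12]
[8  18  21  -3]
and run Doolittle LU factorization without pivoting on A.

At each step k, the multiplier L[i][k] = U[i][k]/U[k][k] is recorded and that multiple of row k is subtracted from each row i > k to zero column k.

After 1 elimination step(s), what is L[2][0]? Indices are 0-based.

Step 1: pivot at (0,0) is -4.
  row1 ← row1 − (1)·row0  ⇒  L[1][0]=1, U row1=(0, 4, 4, 2)
  row2 ← row2 − (1)·row0  ⇒  L[2][0]=1, U row2=(0, 12, 13, 8)
  row3 ← row3 − (-2)·row0  ⇒  L[3][0]=-2, U row3=(0, 16, 13, 5)

L[2][0] = 1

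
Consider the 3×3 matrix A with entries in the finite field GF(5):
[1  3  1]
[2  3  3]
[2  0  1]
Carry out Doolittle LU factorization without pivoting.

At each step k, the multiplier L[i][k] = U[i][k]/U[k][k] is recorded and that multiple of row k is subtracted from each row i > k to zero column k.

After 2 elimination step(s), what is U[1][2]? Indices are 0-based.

U[1][2] = 1

Step 1: pivot at (0,0) is 1.
  row1 ← row1 − (2)·row0  ⇒  L[1][0]=2, U row1=(0, 2, 1)
  row2 ← row2 − (2)·row0  ⇒  L[2][0]=2, U row2=(0, 4, 4)
Step 2: pivot at (1,1) is 2.
  row2 ← row2 − (2)·row1  ⇒  L[2][1]=2, U row2=(0, 0, 2)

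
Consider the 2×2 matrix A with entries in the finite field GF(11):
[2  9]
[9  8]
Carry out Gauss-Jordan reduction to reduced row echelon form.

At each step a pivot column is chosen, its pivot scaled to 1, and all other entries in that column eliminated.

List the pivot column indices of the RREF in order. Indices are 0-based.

pivot columns: 0, 1

pivot(0,0)=2: scale R0 → (1, 10)
  clear (1,0): R1 −= (9)R0 → (0, 6)
pivot(1,1)=6: scale R1 → (0, 1)
  clear (0,1): R0 −= (10)R1 → (1, 0)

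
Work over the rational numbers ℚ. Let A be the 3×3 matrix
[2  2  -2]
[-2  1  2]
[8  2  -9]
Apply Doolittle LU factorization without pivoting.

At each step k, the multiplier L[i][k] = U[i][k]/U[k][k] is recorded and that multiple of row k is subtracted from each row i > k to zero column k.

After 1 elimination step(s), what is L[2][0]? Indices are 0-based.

[col 0] pivot 2
  R1 -= -1*R0 → (0, 3, 0)  (L[1][0] := -1)
  R2 -= 4*R0 → (0, -6, -1)  (L[2][0] := 4)

L[2][0] = 4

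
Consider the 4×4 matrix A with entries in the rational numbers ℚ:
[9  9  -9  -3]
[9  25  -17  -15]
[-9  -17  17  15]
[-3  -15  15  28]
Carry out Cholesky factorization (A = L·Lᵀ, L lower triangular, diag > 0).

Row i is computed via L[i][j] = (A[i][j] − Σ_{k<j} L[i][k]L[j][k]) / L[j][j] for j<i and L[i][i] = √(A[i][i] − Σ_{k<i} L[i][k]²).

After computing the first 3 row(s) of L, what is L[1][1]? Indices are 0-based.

Step 1: L[0][0] = √(9) = 3.
  L[1][0] = (9) / L[0][0] = 3.
Step 2: L[1][1] = √(16) = 4.
  L[2][0] = (-9) / L[0][0] = -3.
  L[2][1] = (-8) / L[1][1] = -2.
Step 3: L[2][2] = √(4) = 2.

L[1][1] = 4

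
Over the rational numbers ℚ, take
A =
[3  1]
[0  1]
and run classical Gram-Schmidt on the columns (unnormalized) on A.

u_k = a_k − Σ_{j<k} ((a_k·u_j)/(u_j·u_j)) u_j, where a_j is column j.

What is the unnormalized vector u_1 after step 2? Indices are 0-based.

u_1 = (0, 1)

Step 1: u_0 = a_0 = (3, 0).
Step 2: u_1 = a_1 − (1/3)·u_0 = (0, 1).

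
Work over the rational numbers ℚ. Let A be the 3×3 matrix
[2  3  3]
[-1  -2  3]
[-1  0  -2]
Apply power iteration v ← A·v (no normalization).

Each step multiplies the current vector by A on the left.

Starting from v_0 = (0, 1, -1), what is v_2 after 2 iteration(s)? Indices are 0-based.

v_2 = (-9, 16, -4)

v_0 = (0, 1, -1).
v_1 = A·v_0 = (0, -5, 2).
v_2 = A·v_1 = (-9, 16, -4).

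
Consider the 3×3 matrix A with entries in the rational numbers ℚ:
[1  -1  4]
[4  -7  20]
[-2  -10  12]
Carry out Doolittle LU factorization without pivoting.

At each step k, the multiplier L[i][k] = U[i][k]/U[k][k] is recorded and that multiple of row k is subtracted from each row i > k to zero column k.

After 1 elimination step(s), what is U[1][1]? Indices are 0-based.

[col 0] pivot 1
  R1 -= 4*R0 → (0, -3, 4)  (L[1][0] := 4)
  R2 -= -2*R0 → (0, -12, 20)  (L[2][0] := -2)

U[1][1] = -3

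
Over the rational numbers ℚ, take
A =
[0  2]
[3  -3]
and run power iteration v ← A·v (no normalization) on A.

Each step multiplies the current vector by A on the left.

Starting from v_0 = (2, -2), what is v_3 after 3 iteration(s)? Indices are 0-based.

v_0 = (2, -2).
v_1 = A·v_0 = (-4, 12).
v_2 = A·v_1 = (24, -48).
v_3 = A·v_2 = (-96, 216).

v_3 = (-96, 216)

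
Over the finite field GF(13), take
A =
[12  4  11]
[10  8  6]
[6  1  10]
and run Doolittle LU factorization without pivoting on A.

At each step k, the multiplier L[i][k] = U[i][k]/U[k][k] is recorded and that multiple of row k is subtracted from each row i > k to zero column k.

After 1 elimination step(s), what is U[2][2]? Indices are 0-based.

U[2][2] = 11

Step 1: pivot at (0,0) is 12.
  row1 ← row1 − (3)·row0  ⇒  L[1][0]=3, U row1=(0, 9, 12)
  row2 ← row2 − (7)·row0  ⇒  L[2][0]=7, U row2=(0, 12, 11)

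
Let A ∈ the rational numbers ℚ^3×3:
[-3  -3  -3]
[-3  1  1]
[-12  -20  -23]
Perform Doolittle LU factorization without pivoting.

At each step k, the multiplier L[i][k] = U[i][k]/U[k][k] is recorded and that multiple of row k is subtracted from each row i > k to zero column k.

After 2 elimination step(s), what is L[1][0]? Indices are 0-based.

Step 1: pivot at (0,0) is -3.
  row1 ← row1 − (1)·row0  ⇒  L[1][0]=1, U row1=(0, 4, 4)
  row2 ← row2 − (4)·row0  ⇒  L[2][0]=4, U row2=(0, -8, -11)
Step 2: pivot at (1,1) is 4.
  row2 ← row2 − (-2)·row1  ⇒  L[2][1]=-2, U row2=(0, 0, -3)

L[1][0] = 1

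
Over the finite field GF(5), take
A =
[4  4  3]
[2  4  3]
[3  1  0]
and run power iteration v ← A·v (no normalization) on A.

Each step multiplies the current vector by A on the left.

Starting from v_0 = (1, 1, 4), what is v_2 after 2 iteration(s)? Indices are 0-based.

v_2 = (4, 4, 3)

v_0 = (1, 1, 4).
v_1 = A·v_0 = (0, 3, 4).
v_2 = A·v_1 = (4, 4, 3).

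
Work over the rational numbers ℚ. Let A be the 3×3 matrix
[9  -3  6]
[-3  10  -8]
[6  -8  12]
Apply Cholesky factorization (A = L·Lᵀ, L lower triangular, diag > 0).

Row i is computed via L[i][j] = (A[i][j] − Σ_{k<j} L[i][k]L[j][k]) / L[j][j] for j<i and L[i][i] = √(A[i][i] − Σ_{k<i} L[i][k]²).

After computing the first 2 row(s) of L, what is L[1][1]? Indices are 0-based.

Step 1: L[0][0] = √(9) = 3.
  L[1][0] = (-3) / L[0][0] = -1.
Step 2: L[1][1] = √(9) = 3.

L[1][1] = 3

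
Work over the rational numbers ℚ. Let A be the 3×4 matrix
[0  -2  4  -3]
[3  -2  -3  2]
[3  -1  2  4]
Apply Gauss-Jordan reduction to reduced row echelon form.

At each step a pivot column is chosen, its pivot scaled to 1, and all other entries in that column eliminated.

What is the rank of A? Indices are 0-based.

rank = 3

pivot(0,0): swap R0↔R1
pivot(0,0)=3: scale R0 → (1, -2/3, -1, 2/3)
  clear (2,0): R2 −= (3)R0 → (0, 1, 5, 2)
pivot(1,1)=-2: scale R1 → (0, 1, -2, 3/2)
  clear (0,1): R0 −= (-2/3)R1 → (1, 0, -7/3, 5/3)
  clear (2,1): R2 −= (1)R1 → (0, 0, 7, 1/2)
pivot(2,2)=7: scale R2 → (0, 0, 1, 1/14)
  clear (0,2): R0 −= (-7/3)R2 → (1, 0, 0, 11/6)
  clear (1,2): R1 −= (-2)R2 → (0, 1, 0, 23/14)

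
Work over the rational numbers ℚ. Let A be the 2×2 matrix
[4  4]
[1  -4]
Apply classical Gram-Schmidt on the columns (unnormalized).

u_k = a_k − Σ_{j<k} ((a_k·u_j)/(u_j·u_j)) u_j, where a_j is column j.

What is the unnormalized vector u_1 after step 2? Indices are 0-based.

u_1 = (20/17, -80/17)

Step 1: u_0 = a_0 = (4, 1).
Step 2: u_1 = a_1 − (12/17)·u_0 = (20/17, -80/17).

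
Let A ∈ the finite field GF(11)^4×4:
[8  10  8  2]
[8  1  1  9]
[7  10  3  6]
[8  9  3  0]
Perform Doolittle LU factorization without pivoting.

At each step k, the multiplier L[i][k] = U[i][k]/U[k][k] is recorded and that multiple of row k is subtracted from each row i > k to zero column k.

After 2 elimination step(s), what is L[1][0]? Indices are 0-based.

k=0: U[0][0]=8
  eliminate (1,0): mult=1, new row 1: (0, 2, 4, 7); set L[1][0]=1
  eliminate (2,0): mult=5, new row 2: (0, 4, 7, 7); set L[2][0]=5
  eliminate (3,0): mult=1, new row 3: (0, 10, 6, 9); set L[3][0]=1
k=1: U[1][1]=2
  eliminate (2,1): mult=2, new row 2: (0, 0, 10, 4); set L[2][1]=2
  eliminate (3,1): mult=5, new row 3: (0, 0, 8, 7); set L[3][1]=5

L[1][0] = 1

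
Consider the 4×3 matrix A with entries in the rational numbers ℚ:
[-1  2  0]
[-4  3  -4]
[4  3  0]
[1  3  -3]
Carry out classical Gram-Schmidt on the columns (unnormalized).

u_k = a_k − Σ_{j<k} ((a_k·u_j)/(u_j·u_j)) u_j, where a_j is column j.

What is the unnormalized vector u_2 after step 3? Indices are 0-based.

u_2 = (626/351, -335/1053, 485/1053, -1402/1053)

Step 1: u_0 = a_0 = (-1, -4, 4, 1).
Step 2: u_1 = a_1 − (1/34)·u_0 = (69/34, 53/17, 49/17, 101/34).
Step 3: u_2 = a_2 − (13/34)·u_0 − (-727/1053)·u_1 = (626/351, -335/1053, 485/1053, -1402/1053).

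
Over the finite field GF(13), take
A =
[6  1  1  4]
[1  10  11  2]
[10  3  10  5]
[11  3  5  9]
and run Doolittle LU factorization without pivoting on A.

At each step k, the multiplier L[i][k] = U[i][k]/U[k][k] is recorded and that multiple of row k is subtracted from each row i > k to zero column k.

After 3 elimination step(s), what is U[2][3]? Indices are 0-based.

[col 0] pivot 6
  R1 -= 11*R0 → (0, 12, 0, 10)  (L[1][0] := 11)
  R2 -= 6*R0 → (0, 10, 4, 7)  (L[2][0] := 6)
  R3 -= 4*R0 → (0, 12, 1, 6)  (L[3][0] := 4)
[col 1] pivot 12
  R2 -= 3*R1 → (0, 0, 4, 3)  (L[2][1] := 3)
  R3 -= 1*R1 → (0, 0, 1, 9)  (L[3][1] := 1)
[col 2] pivot 4
  R3 -= 10*R2 → (0, 0, 0, 5)  (L[3][2] := 10)

U[2][3] = 3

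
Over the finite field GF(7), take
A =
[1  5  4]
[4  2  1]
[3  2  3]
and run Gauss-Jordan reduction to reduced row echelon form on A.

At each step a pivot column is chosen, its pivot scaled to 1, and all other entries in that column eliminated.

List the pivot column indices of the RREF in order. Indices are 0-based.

[1] R0 /= 1  ⇒  (1, 5, 4)
     R1 -= 4·R0  ⇒  (0, 3, 6)
     R2 -= 3·R0  ⇒  (0, 1, 5)
[2] R1 /= 3  ⇒  (0, 1, 2)
     R0 -= 5·R1  ⇒  (1, 0, 1)
     R2 -= 1·R1  ⇒  (0, 0, 3)
[3] R2 /= 3  ⇒  (0, 0, 1)
     R0 -= 1·R2  ⇒  (1, 0, 0)
     R1 -= 2·R2  ⇒  (0, 1, 0)

pivot columns: 0, 1, 2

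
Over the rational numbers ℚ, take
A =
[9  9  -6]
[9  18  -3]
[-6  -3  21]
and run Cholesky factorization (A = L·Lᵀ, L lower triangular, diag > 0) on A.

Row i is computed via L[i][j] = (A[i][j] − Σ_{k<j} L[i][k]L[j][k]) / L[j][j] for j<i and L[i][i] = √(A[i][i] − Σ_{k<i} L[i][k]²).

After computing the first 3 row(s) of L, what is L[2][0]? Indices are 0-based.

L[2][0] = -2

Step 1: L[0][0] = √(9) = 3.
  L[1][0] = (9) / L[0][0] = 3.
Step 2: L[1][1] = √(9) = 3.
  L[2][0] = (-6) / L[0][0] = -2.
  L[2][1] = (3) / L[1][1] = 1.
Step 3: L[2][2] = √(16) = 4.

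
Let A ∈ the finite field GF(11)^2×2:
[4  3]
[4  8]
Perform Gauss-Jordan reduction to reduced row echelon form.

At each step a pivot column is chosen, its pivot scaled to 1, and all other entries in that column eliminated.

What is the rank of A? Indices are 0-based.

rank = 2

pivot(0,0)=4: scale R0 → (1, 9)
  clear (1,0): R1 −= (4)R0 → (0, 5)
pivot(1,1)=5: scale R1 → (0, 1)
  clear (0,1): R0 −= (9)R1 → (1, 0)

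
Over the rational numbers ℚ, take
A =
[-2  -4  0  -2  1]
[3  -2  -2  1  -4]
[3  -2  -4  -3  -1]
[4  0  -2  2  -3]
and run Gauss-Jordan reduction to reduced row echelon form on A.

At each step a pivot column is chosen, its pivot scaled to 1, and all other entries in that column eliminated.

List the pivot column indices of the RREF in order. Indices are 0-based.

pivot columns: 0, 1, 2, 4

[1] R0 /= -2  ⇒  (1, 2, 0, 1, -1/2)
     R1 -= 3·R0  ⇒  (0, -8, -2, -2, -5/2)
     R2 -= 3·R0  ⇒  (0, -8, -4, -6, 1/2)
     R3 -= 4·R0  ⇒  (0, -8, -2, -2, -1)
[2] R1 /= -8  ⇒  (0, 1, 1/4, 1/4, 5/16)
     R0 -= 2·R1  ⇒  (1, 0, -1/2, 1/2, -9/8)
     R2 -= -8·R1  ⇒  (0, 0, -2, -4, 3)
     R3 -= -8·R1  ⇒  (0, 0, 0, 0, 3/2)
[3] R2 /= -2  ⇒  (0, 0, 1, 2, -3/2)
     R0 -= -1/2·R2  ⇒  (1, 0, 0, 3/2, -15/8)
     R1 -= 1/4·R2  ⇒  (0, 1, 0, -1/4, 11/16)
column 3 empty below row 3
[4] R3 /= 3/2  ⇒  (0, 0, 0, 0, 1)
     R0 -= -15/8·R3  ⇒  (1, 0, 0, 3/2, 0)
     R1 -= 11/16·R3  ⇒  (0, 1, 0, -1/4, 0)
     R2 -= -3/2·R3  ⇒  (0, 0, 1, 2, 0)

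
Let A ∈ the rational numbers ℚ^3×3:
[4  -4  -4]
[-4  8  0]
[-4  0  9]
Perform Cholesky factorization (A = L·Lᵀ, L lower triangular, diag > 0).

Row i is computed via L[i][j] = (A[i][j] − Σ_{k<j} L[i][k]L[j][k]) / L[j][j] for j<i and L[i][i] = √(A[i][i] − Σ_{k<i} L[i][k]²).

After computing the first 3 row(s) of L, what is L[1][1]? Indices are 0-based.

L[1][1] = 2

Step 1: L[0][0] = √(4) = 2.
  L[1][0] = (-4) / L[0][0] = -2.
Step 2: L[1][1] = √(4) = 2.
  L[2][0] = (-4) / L[0][0] = -2.
  L[2][1] = (-4) / L[1][1] = -2.
Step 3: L[2][2] = √(1) = 1.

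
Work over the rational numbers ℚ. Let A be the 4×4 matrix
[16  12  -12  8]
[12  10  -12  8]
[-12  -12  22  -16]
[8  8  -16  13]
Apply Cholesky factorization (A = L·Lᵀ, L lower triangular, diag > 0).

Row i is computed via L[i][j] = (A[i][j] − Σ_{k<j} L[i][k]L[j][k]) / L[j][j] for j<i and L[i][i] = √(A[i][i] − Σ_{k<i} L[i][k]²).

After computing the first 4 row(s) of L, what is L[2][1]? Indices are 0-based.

L[2][1] = -3

Step 1: L[0][0] = √(16) = 4.
  L[1][0] = (12) / L[0][0] = 3.
Step 2: L[1][1] = √(1) = 1.
  L[2][0] = (-12) / L[0][0] = -3.
  L[2][1] = (-3) / L[1][1] = -3.
Step 3: L[2][2] = √(4) = 2.
  L[3][0] = (8) / L[0][0] = 2.
  L[3][1] = (2) / L[1][1] = 2.
  L[3][2] = (-4) / L[2][2] = -2.
Step 4: L[3][3] = √(1) = 1.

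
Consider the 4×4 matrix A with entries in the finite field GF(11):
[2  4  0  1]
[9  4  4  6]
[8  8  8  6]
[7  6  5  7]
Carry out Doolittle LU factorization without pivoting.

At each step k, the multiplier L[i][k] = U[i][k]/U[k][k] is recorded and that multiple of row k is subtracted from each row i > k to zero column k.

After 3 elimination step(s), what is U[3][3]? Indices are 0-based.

U[3][3] = 1

k=0: U[0][0]=2
  eliminate (1,0): mult=10, new row 1: (0, 8, 4, 7); set L[1][0]=10
  eliminate (2,0): mult=4, new row 2: (0, 3, 8, 2); set L[2][0]=4
  eliminate (3,0): mult=9, new row 3: (0, 3, 5, 9); set L[3][0]=9
k=1: U[1][1]=8
  eliminate (2,1): mult=10, new row 2: (0, 0, 1, 9); set L[2][1]=10
  eliminate (3,1): mult=10, new row 3: (0, 0, 9, 5); set L[3][1]=10
k=2: U[2][2]=1
  eliminate (3,2): mult=9, new row 3: (0, 0, 0, 1); set L[3][2]=9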